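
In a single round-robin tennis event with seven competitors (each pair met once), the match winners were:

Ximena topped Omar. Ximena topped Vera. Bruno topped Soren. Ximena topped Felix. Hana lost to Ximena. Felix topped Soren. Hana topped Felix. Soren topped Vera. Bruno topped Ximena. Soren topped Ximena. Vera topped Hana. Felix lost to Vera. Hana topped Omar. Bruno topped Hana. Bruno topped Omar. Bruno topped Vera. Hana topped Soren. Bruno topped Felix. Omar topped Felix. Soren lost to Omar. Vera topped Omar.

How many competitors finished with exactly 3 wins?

2

Win totals: Felix 1, Vera 3, Ximena 4, Hana 3, Omar 2, Soren 2, Bruno 6.
Exactly 3: Vera, Hana — 2 competitors.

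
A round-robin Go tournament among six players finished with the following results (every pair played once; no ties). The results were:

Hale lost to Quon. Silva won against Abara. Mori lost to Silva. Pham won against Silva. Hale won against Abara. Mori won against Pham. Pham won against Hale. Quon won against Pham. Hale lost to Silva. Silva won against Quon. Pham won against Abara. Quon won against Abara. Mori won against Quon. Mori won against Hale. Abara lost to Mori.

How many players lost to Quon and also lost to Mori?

3

Quon beat: Hale, Abara, Pham.
Mori beat: Hale, Abara, Pham, Quon.
Both beat: Hale, Abara, Pham — 3.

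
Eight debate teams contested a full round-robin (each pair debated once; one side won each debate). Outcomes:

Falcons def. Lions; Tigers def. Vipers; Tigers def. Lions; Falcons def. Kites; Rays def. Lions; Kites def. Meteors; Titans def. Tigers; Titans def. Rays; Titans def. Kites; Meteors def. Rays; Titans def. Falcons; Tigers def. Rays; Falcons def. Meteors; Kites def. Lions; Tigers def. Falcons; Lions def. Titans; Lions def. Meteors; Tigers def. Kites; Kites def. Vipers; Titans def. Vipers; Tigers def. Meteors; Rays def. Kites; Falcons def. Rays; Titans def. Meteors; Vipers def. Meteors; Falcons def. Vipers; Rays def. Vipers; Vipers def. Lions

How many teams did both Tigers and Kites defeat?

3

Tigers beat: Rays, Vipers, Kites, Falcons, Lions, Meteors.
Kites beat: Vipers, Lions, Meteors.
Both beat: Vipers, Lions, Meteors — 3.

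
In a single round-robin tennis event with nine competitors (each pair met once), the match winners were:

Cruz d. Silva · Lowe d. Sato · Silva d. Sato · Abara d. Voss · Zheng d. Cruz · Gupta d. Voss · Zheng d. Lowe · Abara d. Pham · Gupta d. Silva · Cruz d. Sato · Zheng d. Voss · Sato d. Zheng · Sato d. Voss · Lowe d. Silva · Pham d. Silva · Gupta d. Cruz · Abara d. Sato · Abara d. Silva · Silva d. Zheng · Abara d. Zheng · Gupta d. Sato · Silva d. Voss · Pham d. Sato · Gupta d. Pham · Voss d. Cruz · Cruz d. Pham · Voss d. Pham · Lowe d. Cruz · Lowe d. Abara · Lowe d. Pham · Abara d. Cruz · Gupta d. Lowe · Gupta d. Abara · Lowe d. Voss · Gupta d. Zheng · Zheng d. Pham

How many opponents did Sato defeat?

Sato's results: beat Voss, Zheng; lost to Pham, Gupta, Silva, Abara, Lowe, Cruz.
That is 2 wins.

2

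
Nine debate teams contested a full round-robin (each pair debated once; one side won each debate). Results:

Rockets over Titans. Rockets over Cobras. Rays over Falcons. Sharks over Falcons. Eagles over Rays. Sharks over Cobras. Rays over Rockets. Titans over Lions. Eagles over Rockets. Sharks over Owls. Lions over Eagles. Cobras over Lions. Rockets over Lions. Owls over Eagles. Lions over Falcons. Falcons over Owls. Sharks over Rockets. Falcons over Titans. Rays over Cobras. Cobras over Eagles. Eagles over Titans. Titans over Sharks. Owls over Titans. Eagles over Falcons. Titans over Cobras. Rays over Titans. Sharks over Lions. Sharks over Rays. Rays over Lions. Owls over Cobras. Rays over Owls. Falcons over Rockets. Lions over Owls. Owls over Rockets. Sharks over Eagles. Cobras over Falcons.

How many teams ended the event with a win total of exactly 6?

1

Win totals: Sharks 7, Falcons 3, Lions 3, Eagles 4, Cobras 3, Rays 6, Titans 3, Rockets 3, Owls 4.
Exactly 6: Rays — 1 team.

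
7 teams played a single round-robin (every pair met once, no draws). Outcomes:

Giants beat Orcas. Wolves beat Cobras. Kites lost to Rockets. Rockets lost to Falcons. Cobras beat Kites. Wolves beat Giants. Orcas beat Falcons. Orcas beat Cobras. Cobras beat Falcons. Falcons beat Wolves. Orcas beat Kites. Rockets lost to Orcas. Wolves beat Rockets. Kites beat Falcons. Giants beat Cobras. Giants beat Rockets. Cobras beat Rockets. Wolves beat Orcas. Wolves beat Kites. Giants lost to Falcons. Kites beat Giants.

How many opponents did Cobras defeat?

3

Cobras' results: beat Kites, Falcons, Rockets; lost to Giants, Wolves, Orcas.
That is 3 wins.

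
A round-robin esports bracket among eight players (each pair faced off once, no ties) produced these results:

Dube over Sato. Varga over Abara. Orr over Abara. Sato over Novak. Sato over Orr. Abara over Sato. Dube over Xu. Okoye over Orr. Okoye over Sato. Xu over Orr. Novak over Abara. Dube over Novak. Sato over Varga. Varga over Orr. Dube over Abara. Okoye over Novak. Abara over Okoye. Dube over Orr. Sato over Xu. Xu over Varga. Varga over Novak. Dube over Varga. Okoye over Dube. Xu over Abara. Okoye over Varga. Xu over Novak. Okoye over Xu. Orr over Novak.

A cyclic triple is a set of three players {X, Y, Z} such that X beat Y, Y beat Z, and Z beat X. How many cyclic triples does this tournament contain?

9

Win totals: Orr 2, Xu 4, Abara 2, Sato 4, Okoye 6, Dube 6, Varga 3, Novak 1.
A player with w wins dominates both others in C(w,2) triples; summing gives 1 + 6 + 1 + 6 + 15 + 15 + 3 + 0 = 47 transitive triples.
Total triples C(8,3) = 56, so cyclic triples = 56 − 47 = 9.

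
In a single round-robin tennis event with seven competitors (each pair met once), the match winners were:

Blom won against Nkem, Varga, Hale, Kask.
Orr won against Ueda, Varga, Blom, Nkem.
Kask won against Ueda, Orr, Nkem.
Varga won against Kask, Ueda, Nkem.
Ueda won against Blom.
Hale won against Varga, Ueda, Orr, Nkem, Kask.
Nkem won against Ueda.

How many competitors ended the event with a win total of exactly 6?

Win totals: Blom 4, Orr 4, Hale 5, Kask 3, Ueda 1, Nkem 1, Varga 3.
No competitor has exactly 6 wins.

0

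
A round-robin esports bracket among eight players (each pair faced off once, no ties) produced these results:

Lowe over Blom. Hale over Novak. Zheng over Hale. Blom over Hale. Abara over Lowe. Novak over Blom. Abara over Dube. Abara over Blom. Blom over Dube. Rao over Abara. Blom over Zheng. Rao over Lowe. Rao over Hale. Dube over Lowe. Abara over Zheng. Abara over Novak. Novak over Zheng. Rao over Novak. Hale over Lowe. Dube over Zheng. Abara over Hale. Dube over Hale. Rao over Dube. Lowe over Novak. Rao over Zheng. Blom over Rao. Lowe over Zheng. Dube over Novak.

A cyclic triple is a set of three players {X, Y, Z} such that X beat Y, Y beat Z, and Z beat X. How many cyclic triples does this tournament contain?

9

Win totals: Novak 2, Hale 2, Blom 4, Lowe 3, Rao 6, Zheng 1, Dube 4, Abara 6.
A player with w wins dominates both others in C(w,2) triples; summing gives 1 + 1 + 6 + 3 + 15 + 0 + 6 + 15 = 47 transitive triples.
Total triples C(8,3) = 56, so cyclic triples = 56 − 47 = 9.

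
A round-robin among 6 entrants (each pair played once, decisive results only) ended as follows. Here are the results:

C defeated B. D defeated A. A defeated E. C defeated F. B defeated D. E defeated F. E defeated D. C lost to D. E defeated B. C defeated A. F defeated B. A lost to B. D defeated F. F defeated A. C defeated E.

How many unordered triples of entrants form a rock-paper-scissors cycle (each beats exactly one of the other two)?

6

Of the C(6,3) = 20 triples, the cyclic ones are: {A, B, E}; {A, D, E}; {A, E, F}; {B, C, D}; {B, D, F}; {C, D, E}.
That is 6.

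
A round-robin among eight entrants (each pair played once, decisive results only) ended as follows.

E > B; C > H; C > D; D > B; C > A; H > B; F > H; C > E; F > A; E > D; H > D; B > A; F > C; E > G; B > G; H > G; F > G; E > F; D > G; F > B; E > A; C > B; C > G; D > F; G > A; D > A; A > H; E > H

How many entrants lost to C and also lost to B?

2

C beat: A, B, D, E, G, H.
B beat: A, G.
Both beat: A, G — 2.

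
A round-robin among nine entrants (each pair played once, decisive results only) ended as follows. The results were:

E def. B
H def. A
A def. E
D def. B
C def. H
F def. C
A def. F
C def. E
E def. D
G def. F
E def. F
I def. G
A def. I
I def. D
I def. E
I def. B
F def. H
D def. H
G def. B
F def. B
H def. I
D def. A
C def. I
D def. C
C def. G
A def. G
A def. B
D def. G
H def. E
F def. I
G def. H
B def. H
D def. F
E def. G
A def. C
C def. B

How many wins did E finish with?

E's results: beat B, D, F, G; lost to A, C, H, I.
That is 4 wins.

4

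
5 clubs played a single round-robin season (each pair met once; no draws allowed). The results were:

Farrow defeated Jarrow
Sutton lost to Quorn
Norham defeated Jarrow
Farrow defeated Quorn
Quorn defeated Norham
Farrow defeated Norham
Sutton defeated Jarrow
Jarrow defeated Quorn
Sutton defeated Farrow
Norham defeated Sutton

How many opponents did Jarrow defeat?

Jarrow's results: beat Quorn; lost to Norham, Sutton, Farrow.
That is 1 win.

1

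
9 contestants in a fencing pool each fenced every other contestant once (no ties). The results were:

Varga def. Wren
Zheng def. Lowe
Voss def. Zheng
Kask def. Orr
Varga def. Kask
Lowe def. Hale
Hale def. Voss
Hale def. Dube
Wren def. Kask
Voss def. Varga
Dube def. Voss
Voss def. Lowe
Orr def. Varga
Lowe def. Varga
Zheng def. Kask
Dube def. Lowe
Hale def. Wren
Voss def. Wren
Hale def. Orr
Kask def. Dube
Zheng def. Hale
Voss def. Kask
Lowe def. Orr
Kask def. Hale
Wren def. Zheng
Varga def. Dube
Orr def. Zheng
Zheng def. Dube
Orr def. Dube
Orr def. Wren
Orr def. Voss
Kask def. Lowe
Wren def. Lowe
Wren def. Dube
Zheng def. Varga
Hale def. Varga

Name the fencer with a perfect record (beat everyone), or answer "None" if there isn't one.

None

Highest win total is Zheng with 5 (out of 8 possible).
Zheng lost to Wren, Orr, Voss, so no fencer went undefeated.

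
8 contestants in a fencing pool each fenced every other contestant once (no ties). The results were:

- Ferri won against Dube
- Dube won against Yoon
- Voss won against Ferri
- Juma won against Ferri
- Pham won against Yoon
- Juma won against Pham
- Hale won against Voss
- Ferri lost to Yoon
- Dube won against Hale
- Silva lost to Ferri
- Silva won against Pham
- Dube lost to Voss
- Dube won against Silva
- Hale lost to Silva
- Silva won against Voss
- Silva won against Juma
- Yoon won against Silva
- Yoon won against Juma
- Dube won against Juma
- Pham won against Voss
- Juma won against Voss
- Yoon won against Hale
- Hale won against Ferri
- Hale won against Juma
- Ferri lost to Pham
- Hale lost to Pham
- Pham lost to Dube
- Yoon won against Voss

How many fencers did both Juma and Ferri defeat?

0

Juma beat: Ferri, Voss, Pham.
Ferri beat: Silva, Dube.
No one was beaten by both.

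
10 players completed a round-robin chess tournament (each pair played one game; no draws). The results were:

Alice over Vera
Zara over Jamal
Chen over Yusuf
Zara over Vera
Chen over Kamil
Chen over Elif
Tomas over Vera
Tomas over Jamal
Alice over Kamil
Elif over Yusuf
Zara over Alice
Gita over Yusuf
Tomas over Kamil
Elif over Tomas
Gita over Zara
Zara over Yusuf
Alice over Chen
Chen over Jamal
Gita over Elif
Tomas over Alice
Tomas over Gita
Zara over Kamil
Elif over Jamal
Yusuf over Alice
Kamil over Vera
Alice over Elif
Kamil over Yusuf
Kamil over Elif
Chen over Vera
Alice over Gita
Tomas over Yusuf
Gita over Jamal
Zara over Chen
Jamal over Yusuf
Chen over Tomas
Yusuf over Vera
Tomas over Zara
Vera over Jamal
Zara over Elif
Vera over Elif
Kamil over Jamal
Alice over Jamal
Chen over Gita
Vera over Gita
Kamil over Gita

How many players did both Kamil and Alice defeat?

Kamil beat: Elif, Gita, Vera, Yusuf, Jamal.
Alice beat: Elif, Gita, Kamil, Vera, Jamal, Chen.
Both beat: Elif, Gita, Vera, Jamal — 4.

4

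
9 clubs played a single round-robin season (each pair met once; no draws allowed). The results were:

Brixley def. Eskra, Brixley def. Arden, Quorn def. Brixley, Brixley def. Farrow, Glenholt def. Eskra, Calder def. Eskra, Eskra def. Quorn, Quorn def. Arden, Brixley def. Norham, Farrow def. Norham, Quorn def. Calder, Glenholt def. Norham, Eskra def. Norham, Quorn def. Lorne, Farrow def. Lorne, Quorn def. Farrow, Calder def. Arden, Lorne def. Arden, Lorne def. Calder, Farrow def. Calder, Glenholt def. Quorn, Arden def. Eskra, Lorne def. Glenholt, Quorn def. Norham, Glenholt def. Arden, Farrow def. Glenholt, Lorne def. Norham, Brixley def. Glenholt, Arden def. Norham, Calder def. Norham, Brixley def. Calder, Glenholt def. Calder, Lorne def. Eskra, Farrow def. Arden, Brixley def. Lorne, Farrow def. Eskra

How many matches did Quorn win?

6

Quorn's results: beat Lorne, Farrow, Calder, Brixley, Norham, Arden; lost to Eskra, Glenholt.
That is 6 wins.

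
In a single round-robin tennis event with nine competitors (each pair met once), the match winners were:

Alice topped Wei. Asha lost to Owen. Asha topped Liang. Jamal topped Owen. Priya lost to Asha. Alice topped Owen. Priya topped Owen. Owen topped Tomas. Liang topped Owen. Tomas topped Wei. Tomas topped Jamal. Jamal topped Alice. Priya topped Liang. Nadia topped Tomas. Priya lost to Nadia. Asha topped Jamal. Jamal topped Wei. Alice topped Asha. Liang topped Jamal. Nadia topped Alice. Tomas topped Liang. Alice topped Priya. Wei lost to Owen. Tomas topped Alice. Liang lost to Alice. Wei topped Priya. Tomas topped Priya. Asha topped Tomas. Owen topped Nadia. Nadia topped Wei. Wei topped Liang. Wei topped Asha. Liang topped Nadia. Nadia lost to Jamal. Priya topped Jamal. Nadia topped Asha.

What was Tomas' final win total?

Tomas' results: beat Wei, Jamal, Priya, Alice, Liang; lost to Owen, Nadia, Asha.
That is 5 wins.

5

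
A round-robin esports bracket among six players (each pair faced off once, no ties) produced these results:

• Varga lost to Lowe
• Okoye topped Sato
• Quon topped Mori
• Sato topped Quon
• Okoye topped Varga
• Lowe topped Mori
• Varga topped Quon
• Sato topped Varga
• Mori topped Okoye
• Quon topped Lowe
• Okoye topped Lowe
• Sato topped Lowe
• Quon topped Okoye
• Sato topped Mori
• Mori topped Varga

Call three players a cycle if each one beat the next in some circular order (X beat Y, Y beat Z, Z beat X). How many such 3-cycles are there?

6

Of the C(6,3) = 20 triples, the cyclic ones are: {Okoye, Lowe, Mori}; {Okoye, Mori, Sato}; {Okoye, Quon, Sato}; {Okoye, Quon, Varga}; {Lowe, Quon, Varga}; {Mori, Quon, Varga}.
That is 6.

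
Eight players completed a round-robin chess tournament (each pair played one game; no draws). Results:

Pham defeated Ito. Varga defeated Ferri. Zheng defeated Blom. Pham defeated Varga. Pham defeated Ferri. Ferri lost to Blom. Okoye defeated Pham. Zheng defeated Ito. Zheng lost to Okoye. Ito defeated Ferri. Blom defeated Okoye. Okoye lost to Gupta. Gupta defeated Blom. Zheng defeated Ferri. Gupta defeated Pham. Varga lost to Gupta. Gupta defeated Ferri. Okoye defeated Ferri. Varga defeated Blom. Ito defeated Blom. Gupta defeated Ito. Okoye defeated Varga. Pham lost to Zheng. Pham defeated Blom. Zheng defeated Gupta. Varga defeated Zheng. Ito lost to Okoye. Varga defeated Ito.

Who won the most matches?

Gupta

Win totals: Ito 2, Gupta 6, Zheng 5, Okoye 5, Pham 4, Ferri 0, Blom 2, Varga 4.
Gupta leads with 6 wins (next highest: 5).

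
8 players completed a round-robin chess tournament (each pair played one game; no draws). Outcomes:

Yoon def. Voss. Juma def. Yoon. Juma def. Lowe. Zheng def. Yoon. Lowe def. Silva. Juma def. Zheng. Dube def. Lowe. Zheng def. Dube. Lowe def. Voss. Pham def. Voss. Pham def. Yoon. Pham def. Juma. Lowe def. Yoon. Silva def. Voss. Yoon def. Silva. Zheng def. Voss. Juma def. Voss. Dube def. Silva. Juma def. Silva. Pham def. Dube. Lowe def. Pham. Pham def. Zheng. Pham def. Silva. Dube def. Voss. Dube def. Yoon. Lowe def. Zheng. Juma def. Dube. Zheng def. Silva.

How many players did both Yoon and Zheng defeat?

Yoon beat: Silva, Voss.
Zheng beat: Silva, Dube, Yoon, Voss.
Both beat: Silva, Voss — 2.

2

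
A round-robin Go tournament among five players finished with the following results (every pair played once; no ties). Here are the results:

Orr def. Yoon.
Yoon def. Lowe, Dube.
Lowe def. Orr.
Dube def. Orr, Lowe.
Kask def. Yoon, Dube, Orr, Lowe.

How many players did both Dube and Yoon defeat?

1

Dube beat: Lowe, Orr.
Yoon beat: Lowe, Dube.
Both beat: Lowe — 1.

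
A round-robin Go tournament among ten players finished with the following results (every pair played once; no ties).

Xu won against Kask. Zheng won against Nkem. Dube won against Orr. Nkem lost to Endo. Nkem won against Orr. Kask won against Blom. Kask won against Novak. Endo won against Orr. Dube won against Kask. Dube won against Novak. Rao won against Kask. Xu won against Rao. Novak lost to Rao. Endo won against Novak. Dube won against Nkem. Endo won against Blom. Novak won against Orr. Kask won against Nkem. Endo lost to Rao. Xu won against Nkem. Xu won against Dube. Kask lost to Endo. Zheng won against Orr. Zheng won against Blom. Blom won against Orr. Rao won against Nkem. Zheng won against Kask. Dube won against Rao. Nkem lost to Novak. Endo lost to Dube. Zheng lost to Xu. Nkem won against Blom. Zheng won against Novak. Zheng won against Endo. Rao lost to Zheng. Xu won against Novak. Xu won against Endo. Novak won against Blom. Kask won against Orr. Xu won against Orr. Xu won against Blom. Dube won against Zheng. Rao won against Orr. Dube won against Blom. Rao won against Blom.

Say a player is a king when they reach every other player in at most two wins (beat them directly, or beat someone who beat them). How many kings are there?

1

Orr cannot reach Blom, Xu, Endo, Rao, Novak, Zheng, Dube, Nkem, Kask in two steps.
Blom cannot reach Xu, Endo, Rao, Novak, Zheng, Dube, Nkem, Kask in two steps.
Xu reaches everyone (king).
Endo cannot reach Xu, Rao, Zheng, Dube in two steps.
Rao cannot reach Xu, Zheng, Dube in two steps.
Novak cannot reach Xu, Endo, Rao, Zheng, Dube, Kask in two steps.
Zheng cannot reach Xu, Dube in two steps.
Dube cannot reach Xu in two steps.
Nkem cannot reach Xu, Endo, Rao, Novak, Zheng, Dube, Kask in two steps.
Kask cannot reach Xu, Endo, Rao, Zheng, Dube in two steps.
Kings: Xu — 1.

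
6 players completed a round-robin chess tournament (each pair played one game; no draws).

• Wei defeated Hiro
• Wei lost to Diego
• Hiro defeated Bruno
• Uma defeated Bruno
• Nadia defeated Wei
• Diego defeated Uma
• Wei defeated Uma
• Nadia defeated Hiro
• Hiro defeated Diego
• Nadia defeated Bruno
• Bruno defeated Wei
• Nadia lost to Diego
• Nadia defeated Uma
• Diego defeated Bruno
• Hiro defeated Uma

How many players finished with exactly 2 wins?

Win totals: Nadia 4, Hiro 3, Uma 1, Wei 2, Diego 4, Bruno 1.
Exactly 2: Wei — 1 player.

1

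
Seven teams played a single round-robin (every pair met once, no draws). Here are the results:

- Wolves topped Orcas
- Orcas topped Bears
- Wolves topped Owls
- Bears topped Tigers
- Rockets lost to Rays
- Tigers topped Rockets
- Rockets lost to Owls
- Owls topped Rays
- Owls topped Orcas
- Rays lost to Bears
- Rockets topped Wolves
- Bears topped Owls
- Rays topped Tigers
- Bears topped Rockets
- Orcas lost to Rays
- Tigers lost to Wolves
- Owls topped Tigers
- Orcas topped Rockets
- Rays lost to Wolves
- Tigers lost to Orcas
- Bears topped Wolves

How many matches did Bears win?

Bears' results: beat Wolves, Rockets, Tigers, Owls, Rays; lost to Orcas.
That is 5 wins.

5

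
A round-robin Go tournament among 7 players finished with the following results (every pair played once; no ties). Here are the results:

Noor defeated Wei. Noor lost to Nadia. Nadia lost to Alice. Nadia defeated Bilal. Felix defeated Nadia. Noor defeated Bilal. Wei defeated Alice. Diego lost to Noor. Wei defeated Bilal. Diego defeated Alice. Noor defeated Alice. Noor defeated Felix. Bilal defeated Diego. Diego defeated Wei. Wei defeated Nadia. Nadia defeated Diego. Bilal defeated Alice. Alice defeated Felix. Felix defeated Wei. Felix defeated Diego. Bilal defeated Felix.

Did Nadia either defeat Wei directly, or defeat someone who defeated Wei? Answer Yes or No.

Nadia did not beat Wei directly.
Nadia beat Bilal, Diego, Noor. Of those, Diego beat Wei.

Yes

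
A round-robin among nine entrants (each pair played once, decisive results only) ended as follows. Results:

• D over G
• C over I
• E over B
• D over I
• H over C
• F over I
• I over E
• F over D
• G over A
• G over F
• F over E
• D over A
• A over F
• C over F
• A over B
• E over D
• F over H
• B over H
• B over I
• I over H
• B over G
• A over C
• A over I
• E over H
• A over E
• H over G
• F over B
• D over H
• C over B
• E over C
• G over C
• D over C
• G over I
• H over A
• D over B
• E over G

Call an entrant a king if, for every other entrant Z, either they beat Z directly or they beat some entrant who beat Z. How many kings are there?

A reaches everyone (king).
B cannot reach D in two steps.
C cannot reach A in two steps.
D reaches everyone (king).
E reaches everyone (king).
F reaches everyone (king).
G reaches everyone (king).
H cannot reach D in two steps.
I cannot reach F in two steps.
Kings: A, D, E, F, G — 5.

5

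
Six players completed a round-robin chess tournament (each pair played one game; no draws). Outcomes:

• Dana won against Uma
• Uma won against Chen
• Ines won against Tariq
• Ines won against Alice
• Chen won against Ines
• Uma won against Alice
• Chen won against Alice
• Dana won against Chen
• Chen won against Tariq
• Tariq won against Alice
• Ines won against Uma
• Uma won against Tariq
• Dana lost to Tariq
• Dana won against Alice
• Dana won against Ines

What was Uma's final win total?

Uma's results: beat Chen, Tariq, Alice; lost to Dana, Ines.
That is 3 wins.

3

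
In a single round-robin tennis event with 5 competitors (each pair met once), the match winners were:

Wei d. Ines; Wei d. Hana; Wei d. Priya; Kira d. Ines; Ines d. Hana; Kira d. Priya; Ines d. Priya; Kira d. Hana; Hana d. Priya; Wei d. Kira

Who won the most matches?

Wei

Win totals: Hana 1, Wei 4, Ines 2, Kira 3, Priya 0.
Wei leads with 4 wins (next highest: 3).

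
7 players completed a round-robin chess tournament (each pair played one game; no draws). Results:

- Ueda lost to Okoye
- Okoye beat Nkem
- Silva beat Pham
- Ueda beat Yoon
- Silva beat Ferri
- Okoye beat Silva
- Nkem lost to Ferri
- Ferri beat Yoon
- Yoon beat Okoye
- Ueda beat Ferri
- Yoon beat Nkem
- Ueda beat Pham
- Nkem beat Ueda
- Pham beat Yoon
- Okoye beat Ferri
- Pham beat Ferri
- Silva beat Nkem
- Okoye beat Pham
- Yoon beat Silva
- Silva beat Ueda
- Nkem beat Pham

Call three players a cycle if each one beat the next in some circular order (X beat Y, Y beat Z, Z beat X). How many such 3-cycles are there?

Win totals: Nkem 2, Okoye 5, Pham 2, Ueda 3, Ferri 2, Yoon 3, Silva 4.
A player with w wins dominates both others in C(w,2) triples; summing gives 1 + 10 + 1 + 3 + 1 + 3 + 6 = 25 transitive triples.
Total triples C(7,3) = 35, so cyclic triples = 35 − 25 = 10.

10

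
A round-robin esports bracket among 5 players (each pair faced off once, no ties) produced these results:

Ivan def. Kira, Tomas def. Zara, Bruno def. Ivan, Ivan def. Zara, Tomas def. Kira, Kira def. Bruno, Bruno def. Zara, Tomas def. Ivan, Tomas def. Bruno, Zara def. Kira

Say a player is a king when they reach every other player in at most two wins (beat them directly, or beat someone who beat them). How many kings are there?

1

Bruno cannot reach Tomas in two steps.
Tomas reaches everyone (king).
Ivan cannot reach Tomas in two steps.
Kira cannot reach Tomas in two steps.
Zara cannot reach Tomas, Ivan in two steps.
Kings: Tomas — 1.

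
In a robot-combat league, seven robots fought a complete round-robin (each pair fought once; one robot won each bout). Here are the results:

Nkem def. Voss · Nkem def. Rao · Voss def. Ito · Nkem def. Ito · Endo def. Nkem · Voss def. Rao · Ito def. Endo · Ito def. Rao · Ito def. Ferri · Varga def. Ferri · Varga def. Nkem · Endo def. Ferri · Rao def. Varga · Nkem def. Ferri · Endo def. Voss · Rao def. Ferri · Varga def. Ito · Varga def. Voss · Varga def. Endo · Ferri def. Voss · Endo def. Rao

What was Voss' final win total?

Voss' results: beat Rao, Ito; lost to Nkem, Endo, Ferri, Varga.
That is 2 wins.

2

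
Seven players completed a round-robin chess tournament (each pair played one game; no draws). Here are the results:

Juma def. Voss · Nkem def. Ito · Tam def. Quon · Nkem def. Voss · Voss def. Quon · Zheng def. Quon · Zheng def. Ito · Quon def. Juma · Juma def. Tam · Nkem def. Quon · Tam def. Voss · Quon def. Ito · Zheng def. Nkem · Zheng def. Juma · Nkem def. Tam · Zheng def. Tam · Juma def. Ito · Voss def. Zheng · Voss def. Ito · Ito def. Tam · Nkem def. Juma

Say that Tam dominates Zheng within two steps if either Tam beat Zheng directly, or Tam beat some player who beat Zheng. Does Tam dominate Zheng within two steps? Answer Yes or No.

Yes

Tam did not beat Zheng directly.
Tam beat Quon, Voss. Of those, Voss beat Zheng.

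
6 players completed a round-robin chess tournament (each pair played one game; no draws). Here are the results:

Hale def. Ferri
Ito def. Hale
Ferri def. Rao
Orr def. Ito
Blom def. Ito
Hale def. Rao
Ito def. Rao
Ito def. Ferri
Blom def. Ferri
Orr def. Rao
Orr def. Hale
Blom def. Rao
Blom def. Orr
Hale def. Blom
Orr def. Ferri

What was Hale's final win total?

3

Hale's results: beat Ferri, Blom, Rao; lost to Orr, Ito.
That is 3 wins.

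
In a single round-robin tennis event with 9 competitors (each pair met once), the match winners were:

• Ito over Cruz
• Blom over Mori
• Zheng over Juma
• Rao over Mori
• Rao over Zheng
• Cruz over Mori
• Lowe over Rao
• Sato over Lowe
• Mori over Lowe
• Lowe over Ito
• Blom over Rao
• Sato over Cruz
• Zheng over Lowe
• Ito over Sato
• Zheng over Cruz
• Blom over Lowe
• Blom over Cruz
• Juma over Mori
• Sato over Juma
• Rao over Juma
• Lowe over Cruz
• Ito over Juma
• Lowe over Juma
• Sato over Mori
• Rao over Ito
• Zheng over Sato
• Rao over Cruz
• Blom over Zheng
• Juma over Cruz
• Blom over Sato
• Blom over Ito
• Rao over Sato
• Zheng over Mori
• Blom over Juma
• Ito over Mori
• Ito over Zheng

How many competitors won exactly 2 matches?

Win totals: Rao 6, Cruz 1, Sato 4, Lowe 4, Blom 8, Ito 5, Juma 2, Mori 1, Zheng 5.
Exactly 2: Juma — 1 competitor.

1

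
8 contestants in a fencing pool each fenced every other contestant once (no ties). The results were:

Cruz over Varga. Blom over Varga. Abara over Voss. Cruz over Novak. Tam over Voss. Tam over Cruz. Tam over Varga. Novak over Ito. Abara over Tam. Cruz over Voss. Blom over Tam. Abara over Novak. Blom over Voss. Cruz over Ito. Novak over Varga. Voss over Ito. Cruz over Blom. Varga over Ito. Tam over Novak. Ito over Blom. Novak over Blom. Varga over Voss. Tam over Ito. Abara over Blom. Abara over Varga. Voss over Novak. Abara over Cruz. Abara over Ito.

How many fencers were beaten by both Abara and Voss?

Abara beat: Ito, Varga, Novak, Tam, Cruz, Voss, Blom.
Voss beat: Ito, Novak.
Both beat: Ito, Novak — 2.

2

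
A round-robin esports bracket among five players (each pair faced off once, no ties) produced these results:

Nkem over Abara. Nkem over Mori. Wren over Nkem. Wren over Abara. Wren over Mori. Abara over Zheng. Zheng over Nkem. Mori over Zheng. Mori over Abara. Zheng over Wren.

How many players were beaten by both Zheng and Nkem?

0

Zheng beat: Wren, Nkem.
Nkem beat: Mori, Abara.
No one was beaten by both.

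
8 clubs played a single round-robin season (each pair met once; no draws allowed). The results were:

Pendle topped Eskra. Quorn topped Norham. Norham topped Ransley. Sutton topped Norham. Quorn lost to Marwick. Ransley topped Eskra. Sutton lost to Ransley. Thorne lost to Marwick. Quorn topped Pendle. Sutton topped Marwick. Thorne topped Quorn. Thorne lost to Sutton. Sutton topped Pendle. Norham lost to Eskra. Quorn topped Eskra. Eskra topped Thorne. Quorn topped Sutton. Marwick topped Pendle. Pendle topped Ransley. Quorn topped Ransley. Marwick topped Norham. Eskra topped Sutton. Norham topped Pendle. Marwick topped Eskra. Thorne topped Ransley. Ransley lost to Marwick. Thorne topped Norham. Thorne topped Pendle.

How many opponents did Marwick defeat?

Marwick's results: beat Norham, Ransley, Thorne, Quorn, Pendle, Eskra; lost to Sutton.
That is 6 wins.

6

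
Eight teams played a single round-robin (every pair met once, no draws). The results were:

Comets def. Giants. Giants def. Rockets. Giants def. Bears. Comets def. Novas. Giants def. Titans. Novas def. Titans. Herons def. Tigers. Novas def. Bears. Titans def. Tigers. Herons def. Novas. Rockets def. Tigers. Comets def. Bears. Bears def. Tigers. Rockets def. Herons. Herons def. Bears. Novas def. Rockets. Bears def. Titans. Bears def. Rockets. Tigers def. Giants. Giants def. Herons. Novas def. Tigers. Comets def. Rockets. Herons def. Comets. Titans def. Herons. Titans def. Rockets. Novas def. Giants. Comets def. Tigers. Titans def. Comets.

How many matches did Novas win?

5

Novas' results: beat Bears, Titans, Giants, Rockets, Tigers; lost to Herons, Comets.
That is 5 wins.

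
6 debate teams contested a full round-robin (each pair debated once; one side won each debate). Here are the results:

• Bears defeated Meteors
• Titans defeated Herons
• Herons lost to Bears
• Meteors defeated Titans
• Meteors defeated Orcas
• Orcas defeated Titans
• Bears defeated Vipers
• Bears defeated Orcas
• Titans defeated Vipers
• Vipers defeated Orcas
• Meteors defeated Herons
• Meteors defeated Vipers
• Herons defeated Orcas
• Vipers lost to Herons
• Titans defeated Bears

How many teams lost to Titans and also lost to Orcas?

Titans beat: Bears, Vipers, Herons.
Orcas beat: Titans.
No one was beaten by both.

0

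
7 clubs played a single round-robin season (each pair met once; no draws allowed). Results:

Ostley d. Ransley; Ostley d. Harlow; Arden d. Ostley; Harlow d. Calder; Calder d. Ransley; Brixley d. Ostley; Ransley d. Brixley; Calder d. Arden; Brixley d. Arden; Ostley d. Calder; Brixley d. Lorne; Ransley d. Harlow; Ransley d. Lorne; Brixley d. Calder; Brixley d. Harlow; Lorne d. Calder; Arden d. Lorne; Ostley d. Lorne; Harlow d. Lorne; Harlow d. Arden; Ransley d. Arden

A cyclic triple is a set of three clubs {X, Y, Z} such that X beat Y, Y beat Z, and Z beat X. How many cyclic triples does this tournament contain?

8

Win totals: Calder 2, Brixley 5, Harlow 3, Lorne 1, Ransley 4, Ostley 4, Arden 2.
A club with w wins dominates both others in C(w,2) triples; summing gives 1 + 10 + 3 + 0 + 6 + 6 + 1 = 27 transitive triples.
Total triples C(7,3) = 35, so cyclic triples = 35 − 27 = 8.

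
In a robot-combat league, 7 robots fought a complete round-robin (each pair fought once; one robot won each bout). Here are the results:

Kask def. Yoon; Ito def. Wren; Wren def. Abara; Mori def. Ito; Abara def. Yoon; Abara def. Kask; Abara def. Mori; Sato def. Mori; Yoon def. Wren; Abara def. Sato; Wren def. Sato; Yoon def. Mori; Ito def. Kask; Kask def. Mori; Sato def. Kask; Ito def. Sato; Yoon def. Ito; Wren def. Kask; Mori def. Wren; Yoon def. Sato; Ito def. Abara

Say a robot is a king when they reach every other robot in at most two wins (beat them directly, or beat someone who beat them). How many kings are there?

Mori cannot reach Yoon in two steps.
Yoon reaches everyone (king).
Sato cannot reach Abara in two steps.
Ito reaches everyone (king).
Abara reaches everyone (king).
Kask cannot reach Abara in two steps.
Wren cannot reach Ito in two steps.
Kings: Yoon, Ito, Abara — 3.

3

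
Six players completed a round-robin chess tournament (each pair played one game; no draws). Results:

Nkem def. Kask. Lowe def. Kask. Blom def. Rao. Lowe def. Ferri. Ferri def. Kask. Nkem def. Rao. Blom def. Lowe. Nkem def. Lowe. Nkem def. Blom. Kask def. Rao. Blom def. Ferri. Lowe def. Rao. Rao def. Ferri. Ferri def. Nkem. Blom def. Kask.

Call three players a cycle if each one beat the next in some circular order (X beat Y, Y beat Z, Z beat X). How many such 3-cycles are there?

Win totals: Nkem 4, Blom 4, Lowe 3, Ferri 2, Kask 1, Rao 1.
A player with w wins dominates both others in C(w,2) triples; summing gives 6 + 6 + 3 + 1 + 0 + 0 = 16 transitive triples.
Total triples C(6,3) = 20, so cyclic triples = 20 − 16 = 4.

4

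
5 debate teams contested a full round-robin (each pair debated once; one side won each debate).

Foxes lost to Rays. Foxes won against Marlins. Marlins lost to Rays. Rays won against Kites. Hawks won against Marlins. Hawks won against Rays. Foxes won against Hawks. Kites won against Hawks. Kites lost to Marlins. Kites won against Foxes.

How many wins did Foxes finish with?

2

Foxes' results: beat Hawks, Marlins; lost to Kites, Rays.
That is 2 wins.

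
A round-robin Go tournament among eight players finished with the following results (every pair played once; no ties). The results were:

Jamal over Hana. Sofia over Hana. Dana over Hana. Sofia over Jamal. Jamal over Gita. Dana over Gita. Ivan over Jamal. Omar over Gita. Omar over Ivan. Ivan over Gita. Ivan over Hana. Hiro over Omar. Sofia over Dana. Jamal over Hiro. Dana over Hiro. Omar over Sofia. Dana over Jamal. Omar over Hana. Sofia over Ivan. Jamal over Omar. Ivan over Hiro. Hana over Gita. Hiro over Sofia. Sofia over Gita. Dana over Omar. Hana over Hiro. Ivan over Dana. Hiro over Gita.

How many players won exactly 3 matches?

1

Win totals: Sofia 5, Dana 5, Gita 0, Hana 2, Jamal 4, Ivan 5, Omar 4, Hiro 3.
Exactly 3: Hiro — 1 player.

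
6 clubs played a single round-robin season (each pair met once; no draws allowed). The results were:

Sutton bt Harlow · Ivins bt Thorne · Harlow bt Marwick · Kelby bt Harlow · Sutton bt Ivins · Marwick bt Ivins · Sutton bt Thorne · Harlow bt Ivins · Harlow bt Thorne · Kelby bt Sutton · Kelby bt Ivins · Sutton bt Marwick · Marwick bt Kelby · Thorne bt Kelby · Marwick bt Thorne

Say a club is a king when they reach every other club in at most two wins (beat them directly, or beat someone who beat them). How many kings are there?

3

Ivins cannot reach Harlow, Sutton, Marwick in two steps.
Thorne cannot reach Marwick in two steps.
Harlow cannot reach Sutton in two steps.
Sutton reaches everyone (king).
Kelby reaches everyone (king).
Marwick reaches everyone (king).
Kings: Sutton, Kelby, Marwick — 3.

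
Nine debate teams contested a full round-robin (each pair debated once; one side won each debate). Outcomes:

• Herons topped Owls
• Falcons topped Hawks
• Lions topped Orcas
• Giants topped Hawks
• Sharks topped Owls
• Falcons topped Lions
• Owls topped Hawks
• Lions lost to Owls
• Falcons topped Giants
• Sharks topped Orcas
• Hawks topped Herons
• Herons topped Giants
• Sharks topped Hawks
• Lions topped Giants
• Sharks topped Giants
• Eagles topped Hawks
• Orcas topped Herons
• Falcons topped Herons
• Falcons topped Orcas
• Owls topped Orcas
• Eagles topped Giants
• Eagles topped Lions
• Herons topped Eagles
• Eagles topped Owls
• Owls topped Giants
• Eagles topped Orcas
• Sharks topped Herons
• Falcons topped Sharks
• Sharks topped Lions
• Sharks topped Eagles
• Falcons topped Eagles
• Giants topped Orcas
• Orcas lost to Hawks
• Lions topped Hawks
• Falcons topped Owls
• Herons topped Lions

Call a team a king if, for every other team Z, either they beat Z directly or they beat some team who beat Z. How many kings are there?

1

Lions cannot reach Owls, Eagles, Sharks, Falcons in two steps.
Owls cannot reach Eagles, Sharks, Falcons in two steps.
Eagles cannot reach Sharks, Falcons in two steps.
Orcas cannot reach Sharks, Falcons, Hawks in two steps.
Giants cannot reach Lions, Owls, Eagles, Sharks, Falcons in two steps.
Sharks cannot reach Falcons in two steps.
Falcons reaches everyone (king).
Herons cannot reach Sharks, Falcons in two steps.
Hawks cannot reach Sharks, Falcons in two steps.
Kings: Falcons — 1.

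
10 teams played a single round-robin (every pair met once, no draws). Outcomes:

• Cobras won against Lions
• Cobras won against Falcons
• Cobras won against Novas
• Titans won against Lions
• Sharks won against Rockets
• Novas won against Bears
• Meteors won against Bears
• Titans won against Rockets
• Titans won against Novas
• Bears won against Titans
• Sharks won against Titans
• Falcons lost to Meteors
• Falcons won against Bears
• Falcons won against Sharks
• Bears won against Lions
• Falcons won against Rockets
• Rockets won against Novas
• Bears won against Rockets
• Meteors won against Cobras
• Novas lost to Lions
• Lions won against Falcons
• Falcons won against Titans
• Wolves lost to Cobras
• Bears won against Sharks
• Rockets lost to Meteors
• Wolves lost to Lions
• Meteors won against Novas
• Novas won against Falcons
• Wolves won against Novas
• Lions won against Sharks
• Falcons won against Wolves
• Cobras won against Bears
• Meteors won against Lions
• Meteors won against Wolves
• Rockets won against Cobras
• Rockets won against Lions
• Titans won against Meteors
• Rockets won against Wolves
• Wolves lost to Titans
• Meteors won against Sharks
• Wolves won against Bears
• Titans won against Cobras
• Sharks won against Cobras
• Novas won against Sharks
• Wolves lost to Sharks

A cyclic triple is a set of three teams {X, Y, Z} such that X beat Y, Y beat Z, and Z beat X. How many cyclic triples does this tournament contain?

Win totals: Falcons 5, Novas 3, Bears 4, Rockets 4, Lions 4, Sharks 4, Wolves 2, Meteors 8, Cobras 5, Titans 6.
A team with w wins dominates both others in C(w,2) triples; summing gives 10 + 3 + 6 + 6 + 6 + 6 + 1 + 28 + 10 + 15 = 91 transitive triples.
Total triples C(10,3) = 120, so cyclic triples = 120 − 91 = 29.

29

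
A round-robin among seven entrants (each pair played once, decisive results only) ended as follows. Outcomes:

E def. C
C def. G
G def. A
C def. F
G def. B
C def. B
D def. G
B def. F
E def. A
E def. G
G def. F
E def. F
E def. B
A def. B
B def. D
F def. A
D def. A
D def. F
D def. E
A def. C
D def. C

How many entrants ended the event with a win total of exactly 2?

Win totals: A 2, B 2, C 3, D 5, E 5, F 1, G 3.
Exactly 2: A, B — 2 entrants.

2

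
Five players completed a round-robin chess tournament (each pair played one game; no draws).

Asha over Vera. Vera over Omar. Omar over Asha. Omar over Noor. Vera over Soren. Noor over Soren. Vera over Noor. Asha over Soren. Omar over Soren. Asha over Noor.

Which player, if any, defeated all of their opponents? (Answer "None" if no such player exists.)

Highest win total is Vera with 3 (out of 4 possible).
Vera lost to Asha, so no player went undefeated.

None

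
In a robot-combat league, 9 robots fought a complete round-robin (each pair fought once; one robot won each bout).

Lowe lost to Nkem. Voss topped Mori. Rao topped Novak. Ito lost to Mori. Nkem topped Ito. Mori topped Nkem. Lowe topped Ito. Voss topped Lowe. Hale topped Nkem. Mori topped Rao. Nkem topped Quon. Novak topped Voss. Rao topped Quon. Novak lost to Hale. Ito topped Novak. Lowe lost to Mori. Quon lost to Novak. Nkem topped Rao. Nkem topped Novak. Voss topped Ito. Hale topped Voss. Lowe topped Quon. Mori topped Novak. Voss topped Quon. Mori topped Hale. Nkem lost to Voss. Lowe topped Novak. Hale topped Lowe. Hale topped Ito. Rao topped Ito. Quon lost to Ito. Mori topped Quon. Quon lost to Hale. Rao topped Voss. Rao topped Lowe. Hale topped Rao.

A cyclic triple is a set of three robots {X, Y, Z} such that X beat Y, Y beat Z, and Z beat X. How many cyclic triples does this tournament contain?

7

Win totals: Lowe 3, Rao 5, Hale 7, Quon 0, Mori 7, Nkem 5, Novak 2, Ito 2, Voss 5.
A robot with w wins dominates both others in C(w,2) triples; summing gives 3 + 10 + 21 + 0 + 21 + 10 + 1 + 1 + 10 = 77 transitive triples.
Total triples C(9,3) = 84, so cyclic triples = 84 − 77 = 7.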